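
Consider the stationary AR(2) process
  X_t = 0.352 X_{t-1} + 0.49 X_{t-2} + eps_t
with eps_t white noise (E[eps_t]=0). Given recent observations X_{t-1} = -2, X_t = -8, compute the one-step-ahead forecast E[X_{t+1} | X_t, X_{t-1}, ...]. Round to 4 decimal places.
E[X_{t+1} \mid \mathcal F_t] = -3.7960

For an AR(p) model X_t = c + sum_i phi_i X_{t-i} + eps_t, the
one-step-ahead conditional mean is
  E[X_{t+1} | X_t, ...] = c + sum_i phi_i X_{t+1-i}.
Substitute known values:
  E[X_{t+1} | ...] = (0.352) * (-8) + (0.49) * (-2)
                   = -3.7960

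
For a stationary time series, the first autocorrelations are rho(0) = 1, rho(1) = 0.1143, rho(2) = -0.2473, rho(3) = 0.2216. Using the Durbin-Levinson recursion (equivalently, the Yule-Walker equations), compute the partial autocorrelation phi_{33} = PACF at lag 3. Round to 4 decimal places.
\phi_{33} = 0.3131

The PACF at lag k is phi_{kk}, the last component of the solution
to the Yule-Walker system G_k phi = r_k where
  (G_k)_{ij} = rho(|i - j|), (r_k)_i = rho(i), i,j = 1..k.
Equivalently, Durbin-Levinson gives phi_{kk} iteratively:
  phi_{11} = rho(1)
  phi_{kk} = [rho(k) - sum_{j=1..k-1} phi_{k-1,j} rho(k-j)]
            / [1 - sum_{j=1..k-1} phi_{k-1,j} rho(j)],
  phi_{k,j} = phi_{k-1,j} - phi_{kk} phi_{k-1,k-j},  j = 1..k-1.
Step k = 1:
  phi_11 = rho(1) = 0.1143.
Step k = 2:
  phi_22 = [rho(2) - phi_11 rho(1)] / [1 - phi_11 rho(1)] = [-0.2473 - (0.1143)(0.1143)] / [1 - (0.1143)(0.1143)]
         = -0.26036449 / 0.98693551 = -0.263811.
  Update: phi_21 = phi_11 - phi_22 phi_11 = 0.1143 - (-0.263811)(0.1143) = 0.144454.
Step k = 3:
  phi_33 = [rho(3) - phi_21 rho(2) - phi_22 rho(1)] / [1 - phi_21 rho(1) - phi_22 rho(2)]
    numerator   = 0.2216 - (0.144454)(-0.2473) - (-0.263811)(0.1143) = 0.28747698
    denominator = 1 - (0.144454)(0.1143) - (-0.263811)(-0.2473) = 0.91824848
  phi_33 = 0.28747698 / 0.91824848 = 0.3131.
Therefore phi_{33} = 0.3131.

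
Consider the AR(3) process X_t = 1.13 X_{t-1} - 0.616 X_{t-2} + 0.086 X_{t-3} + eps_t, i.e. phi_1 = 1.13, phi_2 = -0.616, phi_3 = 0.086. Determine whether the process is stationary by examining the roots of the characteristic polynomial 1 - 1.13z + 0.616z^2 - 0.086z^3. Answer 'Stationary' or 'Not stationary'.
\text{Stationary}

The AR(p) characteristic polynomial is P(z) = 1 - 1.13z + 0.616z^2 - 0.086z^3.
Stationarity requires all roots to lie outside the unit circle, i.e. |z| > 1 for every root.
Degree 3: look for a simple real root z0 first, then factor out (1 - z/z0) and solve the remaining quadratic.
Testing z0 = 5: P(5) = 1 + (-1.13)(5) + (0.616)(5)^2 + (-0.086)(5)^3
  = 1 + (-5.65) + (15.4) + (-10.75) = 0.  So z_0 = 5 is a root, |z_0| = 5.
Divide out the factor (1 - 0.2 z) = (1 - z/z0) (since 1/z0 = 0.2):
  P(z) = (1 - 0.2 z)(1 + (-0.93) z + (0.43) z^2)
  [check: z-coef -0.93 - (0.2) = -1.13; z^2-coef 0.43 - (0.2)(-0.93) = 0.616; z^3-coef -(0.2)(0.43) = -0.086.]
Remaining roots from the quadratic factor 1 + (-0.93) z + (0.43) z^2:
  Set 1 + (-0.93) z + (0.43) z^2 = 0, i.e. a z^2 + b z + c = 0 with a = 0.43, b = -0.93, c = 1.
  Discriminant D = b^2 - 4ac = (-0.93)^2 - 4*(0.43)*1 = 0.8649 - (1.72) = -0.8551.
  D < 0, so the roots are the complex-conjugate pair z = (-b +/- i sqrt(-D)) / (2a) = 1.0814 +/- 1.0753i.
  For a conjugate pair |z|^2 = z * conj(z) = (product of roots) = c/a = 1/(0.43) = 2.325581, so |z| = sqrt(2.325581) = 1.525 for both roots.
Moduli of all roots: 5.0000, 1.5250, 1.5250.
All moduli strictly greater than 1? Yes.
Verdict: Stationary.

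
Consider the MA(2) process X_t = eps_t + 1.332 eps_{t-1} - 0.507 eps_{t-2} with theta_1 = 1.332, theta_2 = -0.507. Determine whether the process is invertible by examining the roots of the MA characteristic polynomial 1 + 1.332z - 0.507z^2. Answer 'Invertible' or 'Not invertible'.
\text{Not invertible}

The MA(q) characteristic polynomial is P(z) = 1 + 1.332z - 0.507z^2.
Invertibility requires all roots to lie outside the unit circle, i.e. |z| > 1 for every root.
Set 1 + (1.332) z + (-0.507) z^2 = 0, i.e. a z^2 + b z + c = 0 with a = -0.507, b = 1.332, c = 1.
Discriminant D = b^2 - 4ac = (1.332)^2 - 4*(-0.507)*1 = 1.774224 - (-2.028) = 3.802224.
D >= 0, so the roots are real: z = (-b +/- sqrt(D)) / (2a) = (-1.332 +/- 1.949929) / (-1.014).
  z_1 = (-1.332 + 1.949929) / (-1.014) = -0.6094,   |z_1| = 0.6094.
  z_2 = (-1.332 - 1.949929) / (-1.014) = 3.2366,   |z_2| = 3.2366.
Moduli of all roots: 0.6094, 3.2366.
All moduli strictly greater than 1? No.
Verdict: Not invertible.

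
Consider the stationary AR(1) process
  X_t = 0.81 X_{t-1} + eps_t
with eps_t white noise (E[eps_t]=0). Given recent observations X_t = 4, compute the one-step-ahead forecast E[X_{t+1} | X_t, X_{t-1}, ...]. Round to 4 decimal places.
E[X_{t+1} \mid \mathcal F_t] = 3.2400

For an AR(p) model X_t = c + sum_i phi_i X_{t-i} + eps_t, the
one-step-ahead conditional mean is
  E[X_{t+1} | X_t, ...] = c + sum_i phi_i X_{t+1-i}.
Substitute known values:
  E[X_{t+1} | ...] = (0.81) * (4)
                   = 3.2400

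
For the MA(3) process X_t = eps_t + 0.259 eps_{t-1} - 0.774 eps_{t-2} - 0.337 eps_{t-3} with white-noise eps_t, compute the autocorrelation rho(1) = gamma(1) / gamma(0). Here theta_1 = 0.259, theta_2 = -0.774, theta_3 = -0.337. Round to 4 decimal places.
\rho(1) = 0.1795

For an MA(q) process with theta_0 = 1, the autocovariance is
  gamma(k) = sigma^2 * sum_{i=0..q-k} theta_i * theta_{i+k},
and rho(k) = gamma(k) / gamma(0). Sigma^2 cancels.
  numerator   = (1)*(0.259) + (0.259)*(-0.774) + (-0.774)*(-0.337) = 0.319372.
  denominator = (1)^2 + (0.259)^2 + (-0.774)^2 + (-0.337)^2 = 1.779726.
  rho(1) = 0.319372 / 1.779726 = 0.1795.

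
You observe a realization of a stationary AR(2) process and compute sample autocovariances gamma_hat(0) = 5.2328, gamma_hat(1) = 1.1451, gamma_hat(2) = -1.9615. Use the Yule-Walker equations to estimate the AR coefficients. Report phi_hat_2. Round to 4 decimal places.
\hat\phi_{2} = -0.4440

The Yule-Walker equations for an AR(p) process read, in matrix form,
  Gamma_p phi = r_p,   with   (Gamma_p)_{ij} = gamma(|i - j|),
                       (r_p)_i = gamma(i),   i,j = 1..p.
Substitute the sample gammas (Toeplitz matrix and right-hand side of size 2):
  Gamma_p = [[5.2328, 1.1451], [1.1451, 5.2328]]
  r_p     = [1.1451, -1.9615]
Written out:
  5.2328 phi_1 + 1.1451 phi_2 = 1.1451
  1.1451 phi_1 + 5.2328 phi_2 = -1.9615
Solve by Cramer's rule:
  det = gamma(0)^2 - gamma(1)^2 = (5.2328)^2 - (1.1451)^2 = 27.38219584 - 1.31125401 = 26.07094183
  phi_hat_1 = [gamma(1) gamma(0) - gamma(1) gamma(2)] / det = [(1.1451)(5.2328) - (1.1451)(-1.9615)] / 26.07094183 = 8.23819293 / 26.07094183 = 0.316
  phi_hat_2 = [gamma(0) gamma(2) - gamma(1)^2] / det = [(5.2328)(-1.9615) - (1.1451)^2] / 26.07094183 = -11.57539121 / 26.07094183 = -0.444
So phi_hat = [0.3160, -0.4440].
Therefore phi_hat_2 = -0.4440.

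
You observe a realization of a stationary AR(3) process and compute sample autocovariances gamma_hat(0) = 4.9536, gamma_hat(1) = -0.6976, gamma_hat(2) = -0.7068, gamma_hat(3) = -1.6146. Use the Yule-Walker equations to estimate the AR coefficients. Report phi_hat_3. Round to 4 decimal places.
\hat\phi_{3} = -0.3910

The Yule-Walker equations for an AR(p) process read, in matrix form,
  Gamma_p phi = r_p,   with   (Gamma_p)_{ij} = gamma(|i - j|),
                       (r_p)_i = gamma(i),   i,j = 1..p.
Substitute the sample gammas (Toeplitz matrix and right-hand side of size 3):
  Gamma_p = [[4.9536, -0.6976, -0.7068], [-0.6976, 4.9536, -0.6976], [-0.7068, -0.6976, 4.9536]]
  r_p     = [-0.6976, -0.7068, -1.6146]
Written out (R1..R3):
  (R1) 4.9536 phi_1 - 0.6976 phi_2 - 0.7068 phi_3 = -0.6976
  (R2) -0.6976 phi_1 + 4.9536 phi_2 - 0.6976 phi_3 = -0.7068
  (R3) -0.7068 phi_1 - 0.6976 phi_2 + 4.9536 phi_3 = -1.6146
Gaussian elimination:
  R2 <- R2 - (-0.6976/4.9536) R1 = R2 - (-0.140827) R1:  4.855359 phi_2 - 0.797136 phi_3 = -0.805041
  R3 <- R3 - (-0.7068/4.9536) R1 = R3 - (-0.142684) R1:  -0.797136 phi_2 + 4.852751 phi_3 = -1.714136
  R3 <- R3 - (-0.797136/4.855359) R2 = R3 - (-0.164177) R2:  4.72188 phi_3 = -1.846305
Back-substitution:
  phi_hat_3 = -1.846305 / 4.72188 = -0.391011
  phi_hat_2 = (-0.805041 - (-0.797136)(-0.391011)) / 4.855359 = -0.229999
  phi_hat_1 = (-0.6976 - (-0.6976)(-0.229999) - (-0.7068)(-0.391011)) / 4.9536 = -0.229008
So phi_hat = [-0.2290, -0.2300, -0.3910].
Therefore phi_hat_3 = -0.3910.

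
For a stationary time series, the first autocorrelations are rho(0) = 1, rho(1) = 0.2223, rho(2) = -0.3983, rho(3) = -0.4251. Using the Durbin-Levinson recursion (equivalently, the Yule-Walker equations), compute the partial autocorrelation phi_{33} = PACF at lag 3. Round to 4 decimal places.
\phi_{33} = -0.2571

The PACF at lag k is phi_{kk}, the last component of the solution
to the Yule-Walker system G_k phi = r_k where
  (G_k)_{ij} = rho(|i - j|), (r_k)_i = rho(i), i,j = 1..k.
Equivalently, Durbin-Levinson gives phi_{kk} iteratively:
  phi_{11} = rho(1)
  phi_{kk} = [rho(k) - sum_{j=1..k-1} phi_{k-1,j} rho(k-j)]
            / [1 - sum_{j=1..k-1} phi_{k-1,j} rho(j)],
  phi_{k,j} = phi_{k-1,j} - phi_{kk} phi_{k-1,k-j},  j = 1..k-1.
Step k = 1:
  phi_11 = rho(1) = 0.2223.
Step k = 2:
  phi_22 = [rho(2) - phi_11 rho(1)] / [1 - phi_11 rho(1)] = [-0.3983 - (0.2223)(0.2223)] / [1 - (0.2223)(0.2223)]
         = -0.44771729 / 0.95058271 = -0.470992.
  Update: phi_21 = phi_11 - phi_22 phi_11 = 0.2223 - (-0.470992)(0.2223) = 0.327002.
Step k = 3:
  phi_33 = [rho(3) - phi_21 rho(2) - phi_22 rho(1)] / [1 - phi_21 rho(1) - phi_22 rho(2)]
    numerator   = -0.4251 - (0.327002)(-0.3983) - (-0.470992)(0.2223) = -0.19015363
    denominator = 1 - (0.327002)(0.2223) - (-0.470992)(-0.3983) = 0.73971124
  phi_33 = -0.19015363 / 0.73971124 = -0.2571.
Therefore phi_{33} = -0.2571.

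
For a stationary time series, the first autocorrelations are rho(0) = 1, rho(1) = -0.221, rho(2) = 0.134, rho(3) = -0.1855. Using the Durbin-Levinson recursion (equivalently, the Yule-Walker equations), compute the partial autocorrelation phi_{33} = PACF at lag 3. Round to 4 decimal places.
\phi_{33} = -0.1471

The PACF at lag k is phi_{kk}, the last component of the solution
to the Yule-Walker system G_k phi = r_k where
  (G_k)_{ij} = rho(|i - j|), (r_k)_i = rho(i), i,j = 1..k.
Equivalently, Durbin-Levinson gives phi_{kk} iteratively:
  phi_{11} = rho(1)
  phi_{kk} = [rho(k) - sum_{j=1..k-1} phi_{k-1,j} rho(k-j)]
            / [1 - sum_{j=1..k-1} phi_{k-1,j} rho(j)],
  phi_{k,j} = phi_{k-1,j} - phi_{kk} phi_{k-1,k-j},  j = 1..k-1.
Step k = 1:
  phi_11 = rho(1) = -0.221.
Step k = 2:
  phi_22 = [rho(2) - phi_11 rho(1)] / [1 - phi_11 rho(1)] = [0.134 - (-0.221)(-0.221)] / [1 - (-0.221)(-0.221)]
         = 0.085159 / 0.951159 = 0.089532.
  Update: phi_21 = phi_11 - phi_22 phi_11 = -0.221 - (0.089532)(-0.221) = -0.201213.
Step k = 3:
  phi_33 = [rho(3) - phi_21 rho(2) - phi_22 rho(1)] / [1 - phi_21 rho(1) - phi_22 rho(2)]
    numerator   = -0.1855 - (-0.201213)(0.134) - (0.089532)(-0.221) = -0.13875086
    denominator = 1 - (-0.201213)(-0.221) - (0.089532)(0.134) = 0.94353456
  phi_33 = -0.13875086 / 0.94353456 = -0.1471.
Therefore phi_{33} = -0.1471.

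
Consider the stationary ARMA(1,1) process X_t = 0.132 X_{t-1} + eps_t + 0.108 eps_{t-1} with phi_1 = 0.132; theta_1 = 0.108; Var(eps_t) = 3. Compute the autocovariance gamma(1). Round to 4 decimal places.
\gamma(1) = 0.7432

Multiply the model equation by X_{t-k} and take expectations. With theta_0 = psi_0 = 1 and psi_j the MA(infinity) weights, this gives
  gamma(k) - sum_i phi_i gamma(k-i) = c_k,
  c_k = sigma^2 * sum_{j=k..q} theta_j psi_{j-k}   (c_k = 0 for k > q),
using gamma(-m) = gamma(m).
psi-weights needed (psi_j = theta_j + sum_i phi_i psi_{j-i}):
  psi_1 = theta_1 + phi_1 = 0.108 + (0.132) = 0.24
Right-hand sides:
  c_0 = sigma^2 (1 + theta_1 psi_1) = 3 * (1 + (0.108)(0.24)) = 3 * 1.02592 = 3.07776
  c_1 = sigma^2 theta_1 = 3 * (0.108) = 0.324
  c_2 = 0
Equations for k = 0 and k = 1 (AR order 1):
  gamma(0) = phi_1 gamma(1) + c_0
  gamma(1) = phi_1 gamma(0) + c_1
Substituting the second into the first: gamma(0) (1 - phi_1^2) = c_0 + phi_1 c_1, so
  gamma(0) = (c_0 + phi_1 c_1) / (1 - phi_1^2) = (3.07776 + (0.132)(0.324)) / (1 - (0.132)^2) = 3.120528 / 0.982576 = 3.175864.
  gamma(1) = phi_1 gamma(0) + c_1 = (0.132)(3.175864) + (0.324) = 0.743214.
Therefore gamma(1) = 0.7432 (to 4 decimal places).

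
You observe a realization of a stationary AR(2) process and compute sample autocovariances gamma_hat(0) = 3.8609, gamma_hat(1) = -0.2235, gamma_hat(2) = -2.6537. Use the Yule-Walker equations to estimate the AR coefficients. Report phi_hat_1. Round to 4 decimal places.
\hat\phi_{1} = -0.0980

The Yule-Walker equations for an AR(p) process read, in matrix form,
  Gamma_p phi = r_p,   with   (Gamma_p)_{ij} = gamma(|i - j|),
                       (r_p)_i = gamma(i),   i,j = 1..p.
Substitute the sample gammas (Toeplitz matrix and right-hand side of size 2):
  Gamma_p = [[3.8609, -0.2235], [-0.2235, 3.8609]]
  r_p     = [-0.2235, -2.6537]
Written out:
  3.8609 phi_1 - 0.2235 phi_2 = -0.2235
  -0.2235 phi_1 + 3.8609 phi_2 = -2.6537
Solve by Cramer's rule:
  det = gamma(0)^2 - gamma(1)^2 = (3.8609)^2 - (-0.2235)^2 = 14.90654881 - 0.04995225 = 14.85659656
  phi_hat_1 = [gamma(1) gamma(0) - gamma(1) gamma(2)] / det = [(-0.2235)(3.8609) - (-0.2235)(-2.6537)] / 14.85659656 = -1.4560131 / 14.85659656 = -0.098
  phi_hat_2 = [gamma(0) gamma(2) - gamma(1)^2] / det = [(3.8609)(-2.6537) - (-0.2235)^2] / 14.85659656 = -10.29562258 / 14.85659656 = -0.693
So phi_hat = [-0.0980, -0.6930].
Therefore phi_hat_1 = -0.0980.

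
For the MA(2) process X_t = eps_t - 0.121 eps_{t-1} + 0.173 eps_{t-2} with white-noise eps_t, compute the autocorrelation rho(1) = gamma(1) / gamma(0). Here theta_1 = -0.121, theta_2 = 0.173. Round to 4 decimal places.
\rho(1) = -0.1359

For an MA(q) process with theta_0 = 1, the autocovariance is
  gamma(k) = sigma^2 * sum_{i=0..q-k} theta_i * theta_{i+k},
and rho(k) = gamma(k) / gamma(0). Sigma^2 cancels.
  numerator   = (1)*(-0.121) + (-0.121)*(0.173) = -0.141933.
  denominator = (1)^2 + (-0.121)^2 + (0.173)^2 = 1.04457.
  rho(1) = -0.141933 / 1.04457 = -0.1359.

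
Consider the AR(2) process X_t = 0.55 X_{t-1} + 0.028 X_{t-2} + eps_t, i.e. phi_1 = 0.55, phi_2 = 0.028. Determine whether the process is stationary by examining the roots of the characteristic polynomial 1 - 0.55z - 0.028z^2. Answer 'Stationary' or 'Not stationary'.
\text{Stationary}

The AR(p) characteristic polynomial is P(z) = 1 - 0.55z - 0.028z^2.
Stationarity requires all roots to lie outside the unit circle, i.e. |z| > 1 for every root.
Set 1 + (-0.55) z + (-0.028) z^2 = 0, i.e. a z^2 + b z + c = 0 with a = -0.028, b = -0.55, c = 1.
Discriminant D = b^2 - 4ac = (-0.55)^2 - 4*(-0.028)*1 = 0.3025 - (-0.112) = 0.4145.
D >= 0, so the roots are real: z = (-b +/- sqrt(D)) / (2a) = (0.55 +/- 0.643817) / (-0.056).
  z_1 = (0.55 + 0.643817) / (-0.056) = -21.3182,   |z_1| = 21.3182.
  z_2 = (0.55 - 0.643817) / (-0.056) = 1.6753,   |z_2| = 1.6753.
Moduli of all roots: 21.3182, 1.6753.
All moduli strictly greater than 1? Yes.
Verdict: Stationary.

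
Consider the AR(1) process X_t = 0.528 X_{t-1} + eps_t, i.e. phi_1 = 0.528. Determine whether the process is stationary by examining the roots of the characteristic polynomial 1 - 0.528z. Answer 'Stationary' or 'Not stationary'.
\text{Stationary}

The AR(p) characteristic polynomial is P(z) = 1 - 0.528z.
Stationarity requires all roots to lie outside the unit circle, i.e. |z| > 1 for every root.
This is linear in z: 1 + (-0.528) z = 0  =>  z = -1/(-0.528) = 1.893939,  |z| = 1.893939.
Moduli of all roots: 1.8939.
All moduli strictly greater than 1? Yes.
Verdict: Stationary.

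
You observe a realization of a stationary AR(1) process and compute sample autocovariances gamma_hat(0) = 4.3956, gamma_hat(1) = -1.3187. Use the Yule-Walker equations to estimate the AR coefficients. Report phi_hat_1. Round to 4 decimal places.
\hat\phi_{1} = -0.3000

The Yule-Walker equations for an AR(p) process read, in matrix form,
  Gamma_p phi = r_p,   with   (Gamma_p)_{ij} = gamma(|i - j|),
                       (r_p)_i = gamma(i),   i,j = 1..p.
Substitute the sample gammas (Toeplitz matrix and right-hand side of size 1):
  Gamma_p = [[4.3956]]
  r_p     = [-1.3187]
With p = 1 this is the single equation gamma(0) phi_1 = gamma(1):
  phi_hat_1 = gamma(1) / gamma(0) = -1.3187 / 4.3956 = -0.3000.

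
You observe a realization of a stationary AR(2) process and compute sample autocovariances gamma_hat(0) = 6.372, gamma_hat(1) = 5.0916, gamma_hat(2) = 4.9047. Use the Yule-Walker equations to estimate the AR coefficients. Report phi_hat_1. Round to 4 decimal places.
\hat\phi_{1} = 0.5090

The Yule-Walker equations for an AR(p) process read, in matrix form,
  Gamma_p phi = r_p,   with   (Gamma_p)_{ij} = gamma(|i - j|),
                       (r_p)_i = gamma(i),   i,j = 1..p.
Substitute the sample gammas (Toeplitz matrix and right-hand side of size 2):
  Gamma_p = [[6.372, 5.0916], [5.0916, 6.372]]
  r_p     = [5.0916, 4.9047]
Written out:
  6.372 phi_1 + 5.0916 phi_2 = 5.0916
  5.0916 phi_1 + 6.372 phi_2 = 4.9047
Solve by Cramer's rule:
  det = gamma(0)^2 - gamma(1)^2 = (6.372)^2 - (5.0916)^2 = 40.602384 - 25.92439056 = 14.67799344
  phi_hat_1 = [gamma(1) gamma(0) - gamma(1) gamma(2)] / det = [(5.0916)(6.372) - (5.0916)(4.9047)] / 14.67799344 = 7.47090468 / 14.67799344 = 0.509
  phi_hat_2 = [gamma(0) gamma(2) - gamma(1)^2] / det = [(6.372)(4.9047) - (5.0916)^2] / 14.67799344 = 5.32835784 / 14.67799344 = 0.363
So phi_hat = [0.5090, 0.3630].
Therefore phi_hat_1 = 0.5090.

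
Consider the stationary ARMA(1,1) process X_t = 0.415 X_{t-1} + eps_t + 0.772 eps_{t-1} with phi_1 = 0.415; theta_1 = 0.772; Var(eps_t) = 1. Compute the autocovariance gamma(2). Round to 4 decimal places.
\gamma(2) = 0.7858

Multiply the model equation by X_{t-k} and take expectations. With theta_0 = psi_0 = 1 and psi_j the MA(infinity) weights, this gives
  gamma(k) - sum_i phi_i gamma(k-i) = c_k,
  c_k = sigma^2 * sum_{j=k..q} theta_j psi_{j-k}   (c_k = 0 for k > q),
using gamma(-m) = gamma(m).
psi-weights needed (psi_j = theta_j + sum_i phi_i psi_{j-i}):
  psi_1 = theta_1 + phi_1 = 0.772 + (0.415) = 1.187
Right-hand sides:
  c_0 = sigma^2 (1 + theta_1 psi_1) = 1 * (1 + (0.772)(1.187)) = 1 * 1.916364 = 1.916364
  c_1 = sigma^2 theta_1 = 1 * (0.772) = 0.772
  c_2 = 0
Equations for k = 0 and k = 1 (AR order 1):
  gamma(0) = phi_1 gamma(1) + c_0
  gamma(1) = phi_1 gamma(0) + c_1
Substituting the second into the first: gamma(0) (1 - phi_1^2) = c_0 + phi_1 c_1, so
  gamma(0) = (c_0 + phi_1 c_1) / (1 - phi_1^2) = (1.916364 + (0.415)(0.772)) / (1 - (0.415)^2) = 2.236744 / 0.827775 = 2.702116.
  gamma(1) = phi_1 gamma(0) + c_1 = (0.415)(2.702116) + (0.772) = 1.893378.
For k = 2 (> q): gamma(2) = phi_1 gamma(1) = (0.415)(1.893378) = 0.785752.
Therefore gamma(2) = 0.7858 (to 4 decimal places).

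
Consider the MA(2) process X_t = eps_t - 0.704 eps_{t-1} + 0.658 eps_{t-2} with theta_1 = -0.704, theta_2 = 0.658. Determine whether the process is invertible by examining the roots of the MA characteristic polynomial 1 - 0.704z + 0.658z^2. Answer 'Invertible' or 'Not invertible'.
\text{Invertible}

The MA(q) characteristic polynomial is P(z) = 1 - 0.704z + 0.658z^2.
Invertibility requires all roots to lie outside the unit circle, i.e. |z| > 1 for every root.
Set 1 + (-0.704) z + (0.658) z^2 = 0, i.e. a z^2 + b z + c = 0 with a = 0.658, b = -0.704, c = 1.
Discriminant D = b^2 - 4ac = (-0.704)^2 - 4*(0.658)*1 = 0.495616 - (2.632) = -2.136384.
D < 0, so the roots are the complex-conjugate pair z = (-b +/- i sqrt(-D)) / (2a) = 0.535 +/- 1.1107i.
For a conjugate pair |z|^2 = z * conj(z) = (product of roots) = c/a = 1/(0.658) = 1.519757, so |z| = sqrt(1.519757) = 1.2328 for both roots.
Moduli of all roots: 1.2328, 1.2328.
All moduli strictly greater than 1? Yes.
Verdict: Invertible.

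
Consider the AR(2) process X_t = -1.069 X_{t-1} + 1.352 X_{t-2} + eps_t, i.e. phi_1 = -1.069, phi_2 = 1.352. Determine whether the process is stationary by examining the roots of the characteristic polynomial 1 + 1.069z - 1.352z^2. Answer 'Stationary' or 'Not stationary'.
\text{Not stationary}

The AR(p) characteristic polynomial is P(z) = 1 + 1.069z - 1.352z^2.
Stationarity requires all roots to lie outside the unit circle, i.e. |z| > 1 for every root.
Set 1 + (1.069) z + (-1.352) z^2 = 0, i.e. a z^2 + b z + c = 0 with a = -1.352, b = 1.069, c = 1.
Discriminant D = b^2 - 4ac = (1.069)^2 - 4*(-1.352)*1 = 1.142761 - (-5.408) = 6.550761.
D >= 0, so the roots are real: z = (-b +/- sqrt(D)) / (2a) = (-1.069 +/- 2.559445) / (-2.704).
  z_1 = (-1.069 + 2.559445) / (-2.704) = -0.5512,   |z_1| = 0.5512.
  z_2 = (-1.069 - 2.559445) / (-2.704) = 1.3419,   |z_2| = 1.3419.
Moduli of all roots: 0.5512, 1.3419.
All moduli strictly greater than 1? No.
Verdict: Not stationary.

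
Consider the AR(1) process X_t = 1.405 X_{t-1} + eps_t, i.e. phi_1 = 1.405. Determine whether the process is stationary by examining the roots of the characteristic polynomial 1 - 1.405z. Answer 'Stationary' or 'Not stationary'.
\text{Not stationary}

The AR(p) characteristic polynomial is P(z) = 1 - 1.405z.
Stationarity requires all roots to lie outside the unit circle, i.e. |z| > 1 for every root.
This is linear in z: 1 + (-1.405) z = 0  =>  z = -1/(-1.405) = 0.711744,  |z| = 0.711744.
Moduli of all roots: 0.7117.
All moduli strictly greater than 1? No.
Verdict: Not stationary.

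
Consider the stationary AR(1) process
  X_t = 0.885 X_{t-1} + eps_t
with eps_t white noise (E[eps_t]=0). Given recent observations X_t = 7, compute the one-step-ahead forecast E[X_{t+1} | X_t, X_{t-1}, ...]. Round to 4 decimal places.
E[X_{t+1} \mid \mathcal F_t] = 6.1950

For an AR(p) model X_t = c + sum_i phi_i X_{t-i} + eps_t, the
one-step-ahead conditional mean is
  E[X_{t+1} | X_t, ...] = c + sum_i phi_i X_{t+1-i}.
Substitute known values:
  E[X_{t+1} | ...] = (0.885) * (7)
                   = 6.1950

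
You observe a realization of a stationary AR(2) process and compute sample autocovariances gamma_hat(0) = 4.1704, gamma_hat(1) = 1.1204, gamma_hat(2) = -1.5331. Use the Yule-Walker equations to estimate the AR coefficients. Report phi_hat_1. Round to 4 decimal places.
\hat\phi_{1} = 0.3960

The Yule-Walker equations for an AR(p) process read, in matrix form,
  Gamma_p phi = r_p,   with   (Gamma_p)_{ij} = gamma(|i - j|),
                       (r_p)_i = gamma(i),   i,j = 1..p.
Substitute the sample gammas (Toeplitz matrix and right-hand side of size 2):
  Gamma_p = [[4.1704, 1.1204], [1.1204, 4.1704]]
  r_p     = [1.1204, -1.5331]
Written out:
  4.1704 phi_1 + 1.1204 phi_2 = 1.1204
  1.1204 phi_1 + 4.1704 phi_2 = -1.5331
Solve by Cramer's rule:
  det = gamma(0)^2 - gamma(1)^2 = (4.1704)^2 - (1.1204)^2 = 17.39223616 - 1.25529616 = 16.13694
  phi_hat_1 = [gamma(1) gamma(0) - gamma(1) gamma(2)] / det = [(1.1204)(4.1704) - (1.1204)(-1.5331)] / 16.13694 = 6.3902014 / 16.13694 = 0.396
  phi_hat_2 = [gamma(0) gamma(2) - gamma(1)^2] / det = [(4.1704)(-1.5331) - (1.1204)^2] / 16.13694 = -7.6489364 / 16.13694 = -0.474
So phi_hat = [0.3960, -0.4740].
Therefore phi_hat_1 = 0.3960.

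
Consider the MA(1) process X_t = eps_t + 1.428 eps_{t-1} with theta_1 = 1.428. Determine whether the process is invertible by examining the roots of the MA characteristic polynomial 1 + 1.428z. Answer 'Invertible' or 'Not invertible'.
\text{Not invertible}

The MA(q) characteristic polynomial is P(z) = 1 + 1.428z.
Invertibility requires all roots to lie outside the unit circle, i.e. |z| > 1 for every root.
This is linear in z: 1 + (1.428) z = 0  =>  z = -1/(1.428) = -0.70028,  |z| = 0.70028.
Moduli of all roots: 0.7003.
All moduli strictly greater than 1? No.
Verdict: Not invertible.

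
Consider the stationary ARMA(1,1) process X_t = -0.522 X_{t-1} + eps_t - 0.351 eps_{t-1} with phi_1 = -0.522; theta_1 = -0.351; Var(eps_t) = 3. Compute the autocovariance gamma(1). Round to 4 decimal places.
\gamma(1) = -4.2595

Multiply the model equation by X_{t-k} and take expectations. With theta_0 = psi_0 = 1 and psi_j the MA(infinity) weights, this gives
  gamma(k) - sum_i phi_i gamma(k-i) = c_k,
  c_k = sigma^2 * sum_{j=k..q} theta_j psi_{j-k}   (c_k = 0 for k > q),
using gamma(-m) = gamma(m).
psi-weights needed (psi_j = theta_j + sum_i phi_i psi_{j-i}):
  psi_1 = theta_1 + phi_1 = -0.351 + (-0.522) = -0.873
Right-hand sides:
  c_0 = sigma^2 (1 + theta_1 psi_1) = 3 * (1 + (-0.351)(-0.873)) = 3 * 1.306423 = 3.919269
  c_1 = sigma^2 theta_1 = 3 * (-0.351) = -1.053
  c_2 = 0
Equations for k = 0 and k = 1 (AR order 1):
  gamma(0) = phi_1 gamma(1) + c_0
  gamma(1) = phi_1 gamma(0) + c_1
Substituting the second into the first: gamma(0) (1 - phi_1^2) = c_0 + phi_1 c_1, so
  gamma(0) = (c_0 + phi_1 c_1) / (1 - phi_1^2) = (3.919269 + (-0.522)(-1.053)) / (1 - (-0.522)^2) = 4.468935 / 0.727516 = 6.142731.
  gamma(1) = phi_1 gamma(0) + c_1 = (-0.522)(6.142731) + (-1.053) = -4.259506.
Therefore gamma(1) = -4.2595 (to 4 decimal places).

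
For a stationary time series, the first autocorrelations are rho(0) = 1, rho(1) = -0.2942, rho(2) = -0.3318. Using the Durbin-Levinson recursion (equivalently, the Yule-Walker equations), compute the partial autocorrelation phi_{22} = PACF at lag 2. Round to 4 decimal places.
\phi_{22} = -0.4580

The PACF at lag k is phi_{kk}, the last component of the solution
to the Yule-Walker system G_k phi = r_k where
  (G_k)_{ij} = rho(|i - j|), (r_k)_i = rho(i), i,j = 1..k.
Equivalently, Durbin-Levinson gives phi_{kk} iteratively:
  phi_{11} = rho(1)
  phi_{kk} = [rho(k) - sum_{j=1..k-1} phi_{k-1,j} rho(k-j)]
            / [1 - sum_{j=1..k-1} phi_{k-1,j} rho(j)],
  phi_{k,j} = phi_{k-1,j} - phi_{kk} phi_{k-1,k-j},  j = 1..k-1.
Step k = 1:
  phi_11 = rho(1) = -0.2942.
Step k = 2:
  phi_22 = [rho(2) - phi_11 rho(1)] / [1 - phi_11 rho(1)] = [-0.3318 - (-0.2942)(-0.2942)] / [1 - (-0.2942)(-0.2942)]
         = -0.41835364 / 0.91344636 = -0.458.
Therefore phi_{22} = -0.4580.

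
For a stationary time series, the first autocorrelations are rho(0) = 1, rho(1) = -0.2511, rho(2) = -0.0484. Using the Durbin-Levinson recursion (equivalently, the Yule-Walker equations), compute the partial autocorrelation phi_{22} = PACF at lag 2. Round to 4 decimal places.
\phi_{22} = -0.1190

The PACF at lag k is phi_{kk}, the last component of the solution
to the Yule-Walker system G_k phi = r_k where
  (G_k)_{ij} = rho(|i - j|), (r_k)_i = rho(i), i,j = 1..k.
Equivalently, Durbin-Levinson gives phi_{kk} iteratively:
  phi_{11} = rho(1)
  phi_{kk} = [rho(k) - sum_{j=1..k-1} phi_{k-1,j} rho(k-j)]
            / [1 - sum_{j=1..k-1} phi_{k-1,j} rho(j)],
  phi_{k,j} = phi_{k-1,j} - phi_{kk} phi_{k-1,k-j},  j = 1..k-1.
Step k = 1:
  phi_11 = rho(1) = -0.2511.
Step k = 2:
  phi_22 = [rho(2) - phi_11 rho(1)] / [1 - phi_11 rho(1)] = [-0.0484 - (-0.2511)(-0.2511)] / [1 - (-0.2511)(-0.2511)]
         = -0.11145121 / 0.93694879 = -0.119.
Therefore phi_{22} = -0.1190.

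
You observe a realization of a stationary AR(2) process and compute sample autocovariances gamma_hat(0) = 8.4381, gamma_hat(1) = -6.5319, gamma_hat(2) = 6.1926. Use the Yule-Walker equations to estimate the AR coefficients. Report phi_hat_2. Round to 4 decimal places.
\hat\phi_{2} = 0.3360

The Yule-Walker equations for an AR(p) process read, in matrix form,
  Gamma_p phi = r_p,   with   (Gamma_p)_{ij} = gamma(|i - j|),
                       (r_p)_i = gamma(i),   i,j = 1..p.
Substitute the sample gammas (Toeplitz matrix and right-hand side of size 2):
  Gamma_p = [[8.4381, -6.5319], [-6.5319, 8.4381]]
  r_p     = [-6.5319, 6.1926]
Written out:
  8.4381 phi_1 - 6.5319 phi_2 = -6.5319
  -6.5319 phi_1 + 8.4381 phi_2 = 6.1926
Solve by Cramer's rule:
  det = gamma(0)^2 - gamma(1)^2 = (8.4381)^2 - (-6.5319)^2 = 71.20153161 - 42.66571761 = 28.535814
  phi_hat_1 = [gamma(1) gamma(0) - gamma(1) gamma(2)] / det = [(-6.5319)(8.4381) - (-6.5319)(6.1926)] / 28.535814 = -14.66738145 / 28.535814 = -0.514
  phi_hat_2 = [gamma(0) gamma(2) - gamma(1)^2] / det = [(8.4381)(6.1926) - (-6.5319)^2] / 28.535814 = 9.58806045 / 28.535814 = 0.336
So phi_hat = [-0.5140, 0.3360].
Therefore phi_hat_2 = 0.3360.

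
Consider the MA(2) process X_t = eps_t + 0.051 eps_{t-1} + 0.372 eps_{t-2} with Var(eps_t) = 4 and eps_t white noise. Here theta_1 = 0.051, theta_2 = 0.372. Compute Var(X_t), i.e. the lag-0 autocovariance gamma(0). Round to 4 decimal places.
\gamma(0) = 4.5639

For an MA(q) process X_t = eps_t + sum_i theta_i eps_{t-i} with
Var(eps_t) = sigma^2, the variance is
  gamma(0) = sigma^2 * (1 + sum_i theta_i^2).
  sum_i theta_i^2 = (0.051)^2 + (0.372)^2 = 0.002601 + 0.138384 = 0.140985.
  gamma(0) = 4 * (1 + 0.140985) = 4 * 1.140985 = 4.56394, which rounds to 4.5639.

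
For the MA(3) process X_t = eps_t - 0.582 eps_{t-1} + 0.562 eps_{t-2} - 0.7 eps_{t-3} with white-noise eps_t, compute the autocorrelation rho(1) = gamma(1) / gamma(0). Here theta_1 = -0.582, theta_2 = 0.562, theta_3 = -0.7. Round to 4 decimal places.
\rho(1) = -0.6073

For an MA(q) process with theta_0 = 1, the autocovariance is
  gamma(k) = sigma^2 * sum_{i=0..q-k} theta_i * theta_{i+k},
and rho(k) = gamma(k) / gamma(0). Sigma^2 cancels.
  numerator   = (1)*(-0.582) + (-0.582)*(0.562) + (0.562)*(-0.7) = -1.302484.
  denominator = (1)^2 + (-0.582)^2 + (0.562)^2 + (-0.7)^2 = 2.144568.
  rho(1) = -1.302484 / 2.144568 = -0.6073.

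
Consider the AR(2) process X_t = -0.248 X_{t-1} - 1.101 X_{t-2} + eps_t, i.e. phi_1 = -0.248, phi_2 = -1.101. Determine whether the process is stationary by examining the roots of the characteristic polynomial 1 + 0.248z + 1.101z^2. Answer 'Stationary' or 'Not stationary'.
\text{Not stationary}

The AR(p) characteristic polynomial is P(z) = 1 + 0.248z + 1.101z^2.
Stationarity requires all roots to lie outside the unit circle, i.e. |z| > 1 for every root.
Set 1 + (0.248) z + (1.101) z^2 = 0, i.e. a z^2 + b z + c = 0 with a = 1.101, b = 0.248, c = 1.
Discriminant D = b^2 - 4ac = (0.248)^2 - 4*(1.101)*1 = 0.061504 - (4.404) = -4.342496.
D < 0, so the roots are the complex-conjugate pair z = (-b +/- i sqrt(-D)) / (2a) = -0.1126 +/- 0.9464i.
For a conjugate pair |z|^2 = z * conj(z) = (product of roots) = c/a = 1/(1.101) = 0.908265, so |z| = sqrt(0.908265) = 0.953 for both roots.
Moduli of all roots: 0.9530, 0.9530.
All moduli strictly greater than 1? No.
Verdict: Not stationary.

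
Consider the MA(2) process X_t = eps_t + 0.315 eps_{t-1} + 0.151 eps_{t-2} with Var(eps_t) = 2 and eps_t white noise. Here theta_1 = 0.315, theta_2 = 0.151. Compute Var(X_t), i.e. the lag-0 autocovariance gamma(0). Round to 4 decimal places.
\gamma(0) = 2.2441

For an MA(q) process X_t = eps_t + sum_i theta_i eps_{t-i} with
Var(eps_t) = sigma^2, the variance is
  gamma(0) = sigma^2 * (1 + sum_i theta_i^2).
  sum_i theta_i^2 = (0.315)^2 + (0.151)^2 = 0.099225 + 0.022801 = 0.122026.
  gamma(0) = 2 * (1 + 0.122026) = 2 * 1.122026 = 2.244052, which rounds to 2.2441.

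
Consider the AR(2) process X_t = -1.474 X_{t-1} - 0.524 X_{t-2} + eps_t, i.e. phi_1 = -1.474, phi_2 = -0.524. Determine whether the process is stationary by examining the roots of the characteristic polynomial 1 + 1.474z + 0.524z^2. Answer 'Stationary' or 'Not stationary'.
\text{Stationary}

The AR(p) characteristic polynomial is P(z) = 1 + 1.474z + 0.524z^2.
Stationarity requires all roots to lie outside the unit circle, i.e. |z| > 1 for every root.
Set 1 + (1.474) z + (0.524) z^2 = 0, i.e. a z^2 + b z + c = 0 with a = 0.524, b = 1.474, c = 1.
Discriminant D = b^2 - 4ac = (1.474)^2 - 4*(0.524)*1 = 2.172676 - (2.096) = 0.076676.
D >= 0, so the roots are real: z = (-b +/- sqrt(D)) / (2a) = (-1.474 +/- 0.276904) / (1.048).
  z_1 = (-1.474 + 0.276904) / (1.048) = -1.1423,   |z_1| = 1.1423.
  z_2 = (-1.474 - 0.276904) / (1.048) = -1.6707,   |z_2| = 1.6707.
Moduli of all roots: 1.1423, 1.6707.
All moduli strictly greater than 1? Yes.
Verdict: Stationary.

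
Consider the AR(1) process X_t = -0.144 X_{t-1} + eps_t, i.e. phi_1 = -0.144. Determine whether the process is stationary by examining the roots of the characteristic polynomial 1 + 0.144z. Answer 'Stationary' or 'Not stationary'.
\text{Stationary}

The AR(p) characteristic polynomial is P(z) = 1 + 0.144z.
Stationarity requires all roots to lie outside the unit circle, i.e. |z| > 1 for every root.
This is linear in z: 1 + (0.144) z = 0  =>  z = -1/(0.144) = -6.944444,  |z| = 6.944444.
Moduli of all roots: 6.9444.
All moduli strictly greater than 1? Yes.
Verdict: Stationary.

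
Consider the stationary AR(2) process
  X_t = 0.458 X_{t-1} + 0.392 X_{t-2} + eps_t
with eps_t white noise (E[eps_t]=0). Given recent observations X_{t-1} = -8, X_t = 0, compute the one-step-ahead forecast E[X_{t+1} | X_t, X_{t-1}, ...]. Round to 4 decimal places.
E[X_{t+1} \mid \mathcal F_t] = -3.1360

For an AR(p) model X_t = c + sum_i phi_i X_{t-i} + eps_t, the
one-step-ahead conditional mean is
  E[X_{t+1} | X_t, ...] = c + sum_i phi_i X_{t+1-i}.
Substitute known values:
  E[X_{t+1} | ...] = (0.458) * (0) + (0.392) * (-8)
                   = -3.1360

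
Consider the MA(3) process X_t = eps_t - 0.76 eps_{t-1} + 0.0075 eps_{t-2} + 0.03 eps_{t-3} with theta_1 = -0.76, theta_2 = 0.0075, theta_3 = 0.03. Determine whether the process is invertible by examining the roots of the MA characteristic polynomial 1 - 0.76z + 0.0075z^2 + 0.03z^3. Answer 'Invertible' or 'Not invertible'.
\text{Invertible}

The MA(q) characteristic polynomial is P(z) = 1 - 0.76z + 0.0075z^2 + 0.03z^3.
Invertibility requires all roots to lie outside the unit circle, i.e. |z| > 1 for every root.
Degree 3: look for a simple real root z0 first, then factor out (1 - z/z0) and solve the remaining quadratic.
Testing z0 = 4: P(4) = 1 + (-0.76)(4) + (0.0075)(4)^2 + (0.03)(4)^3
  = 1 + (-3.04) + (0.12) + (1.92) = 0.  So z_0 = 4 is a root, |z_0| = 4.
Divide out the factor (1 - 0.25 z) = (1 - z/z0) (since 1/z0 = 0.25):
  P(z) = (1 - 0.25 z)(1 + (-0.51) z + (-0.12) z^2)
  [check: z-coef -0.51 - (0.25) = -0.76; z^2-coef -0.12 - (0.25)(-0.51) = 0.0075; z^3-coef -(0.25)(-0.12) = 0.03.]
Remaining roots from the quadratic factor 1 + (-0.51) z + (-0.12) z^2:
  Set 1 + (-0.51) z + (-0.12) z^2 = 0, i.e. a z^2 + b z + c = 0 with a = -0.12, b = -0.51, c = 1.
  Discriminant D = b^2 - 4ac = (-0.51)^2 - 4*(-0.12)*1 = 0.2601 - (-0.48) = 0.7401.
  D >= 0, so the roots are real: z = (-b +/- sqrt(D)) / (2a) = (0.51 +/- 0.860291) / (-0.24).
    z_1 = (0.51 + 0.860291) / (-0.24) = -5.7095,   |z_1| = 5.7095.
    z_2 = (0.51 - 0.860291) / (-0.24) = 1.4595,   |z_2| = 1.4595.
Moduli of all roots: 4.0000, 5.7095, 1.4595.
All moduli strictly greater than 1? Yes.
Verdict: Invertible.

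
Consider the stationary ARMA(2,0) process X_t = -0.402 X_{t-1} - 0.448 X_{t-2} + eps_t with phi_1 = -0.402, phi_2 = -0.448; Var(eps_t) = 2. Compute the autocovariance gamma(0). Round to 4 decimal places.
\gamma(0) = 2.7112

Multiply the model equation by X_{t-k} and take expectations. With theta_0 = psi_0 = 1 and psi_j the MA(infinity) weights, this gives
  gamma(k) - sum_i phi_i gamma(k-i) = c_k,
  c_k = sigma^2 * sum_{j=k..q} theta_j psi_{j-k}   (c_k = 0 for k > q),
using gamma(-m) = gamma(m).
Pure AR (q = 0): c_0 = sigma^2 = 2, c_k = 0 for k >= 1.
Equations for k = 0, 1, 2 (AR order 2, c_2 = 0):
  (E0) gamma(0) = phi_1 gamma(1) + phi_2 gamma(2) + c_0
  (E1) gamma(1) = phi_1 gamma(0) + phi_2 gamma(1) + c_1
  (E2) gamma(2) = phi_1 gamma(1) + phi_2 gamma(0)
From (E1): gamma(1) = A gamma(0) + B with
  A = phi_1 / (1 - phi_2) = -0.402 / 1.448 = -0.277624,   B = c_1 / (1 - phi_2) = 0 / 1.448 = 0.
Insert (E2) into (E0): gamma(0) (1 - phi_2^2) = phi_1 (1 + phi_2) gamma(1) + c_0.
  phi_1 (1 + phi_2) = (-0.402)(0.552) = -0.221904,   1 - phi_2^2 = 0.799296.
Replace gamma(1) by A gamma(0) + B and collect gamma(0):
  gamma(0) [0.799296 - (-0.221904)(-0.277624)] = c_0 = 2
  gamma(0) * 0.73769 = 2
  gamma(0) = 2 / 0.73769 = 2.711166.
Therefore gamma(0) = 2.7112 (to 4 decimal places).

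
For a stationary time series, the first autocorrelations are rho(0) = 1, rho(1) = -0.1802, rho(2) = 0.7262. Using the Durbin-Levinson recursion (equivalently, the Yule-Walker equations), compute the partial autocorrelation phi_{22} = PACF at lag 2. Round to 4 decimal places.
\phi_{22} = 0.7170

The PACF at lag k is phi_{kk}, the last component of the solution
to the Yule-Walker system G_k phi = r_k where
  (G_k)_{ij} = rho(|i - j|), (r_k)_i = rho(i), i,j = 1..k.
Equivalently, Durbin-Levinson gives phi_{kk} iteratively:
  phi_{11} = rho(1)
  phi_{kk} = [rho(k) - sum_{j=1..k-1} phi_{k-1,j} rho(k-j)]
            / [1 - sum_{j=1..k-1} phi_{k-1,j} rho(j)],
  phi_{k,j} = phi_{k-1,j} - phi_{kk} phi_{k-1,k-j},  j = 1..k-1.
Step k = 1:
  phi_11 = rho(1) = -0.1802.
Step k = 2:
  phi_22 = [rho(2) - phi_11 rho(1)] / [1 - phi_11 rho(1)] = [0.7262 - (-0.1802)(-0.1802)] / [1 - (-0.1802)(-0.1802)]
         = 0.69372796 / 0.96752796 = 0.717.
Therefore phi_{22} = 0.7170.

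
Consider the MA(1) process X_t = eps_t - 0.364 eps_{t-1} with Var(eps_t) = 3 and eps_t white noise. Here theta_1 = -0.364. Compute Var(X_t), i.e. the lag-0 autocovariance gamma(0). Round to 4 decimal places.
\gamma(0) = 3.3975

For an MA(q) process X_t = eps_t + sum_i theta_i eps_{t-i} with
Var(eps_t) = sigma^2, the variance is
  gamma(0) = sigma^2 * (1 + sum_i theta_i^2).
  sum_i theta_i^2 = (-0.364)^2 = 0.132496.
  gamma(0) = 3 * (1 + 0.132496) = 3 * 1.132496 = 3.397488, which rounds to 3.3975.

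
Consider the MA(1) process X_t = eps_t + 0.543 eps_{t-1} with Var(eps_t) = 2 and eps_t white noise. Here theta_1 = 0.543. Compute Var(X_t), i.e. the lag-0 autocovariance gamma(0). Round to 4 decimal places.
\gamma(0) = 2.5897

For an MA(q) process X_t = eps_t + sum_i theta_i eps_{t-i} with
Var(eps_t) = sigma^2, the variance is
  gamma(0) = sigma^2 * (1 + sum_i theta_i^2).
  sum_i theta_i^2 = (0.543)^2 = 0.294849.
  gamma(0) = 2 * (1 + 0.294849) = 2 * 1.294849 = 2.589698, which rounds to 2.5897.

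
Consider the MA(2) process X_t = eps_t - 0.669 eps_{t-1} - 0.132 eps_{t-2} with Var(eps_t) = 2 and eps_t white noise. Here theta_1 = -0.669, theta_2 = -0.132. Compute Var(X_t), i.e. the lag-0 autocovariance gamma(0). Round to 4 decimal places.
\gamma(0) = 2.9300

For an MA(q) process X_t = eps_t + sum_i theta_i eps_{t-i} with
Var(eps_t) = sigma^2, the variance is
  gamma(0) = sigma^2 * (1 + sum_i theta_i^2).
  sum_i theta_i^2 = (-0.669)^2 + (-0.132)^2 = 0.447561 + 0.017424 = 0.464985.
  gamma(0) = 2 * (1 + 0.464985) = 2 * 1.464985 = 2.92997, which rounds to 2.9300.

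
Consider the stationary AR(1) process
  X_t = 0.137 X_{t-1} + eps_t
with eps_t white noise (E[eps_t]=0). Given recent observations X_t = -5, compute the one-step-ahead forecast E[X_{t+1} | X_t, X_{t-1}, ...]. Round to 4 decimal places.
E[X_{t+1} \mid \mathcal F_t] = -0.6850

For an AR(p) model X_t = c + sum_i phi_i X_{t-i} + eps_t, the
one-step-ahead conditional mean is
  E[X_{t+1} | X_t, ...] = c + sum_i phi_i X_{t+1-i}.
Substitute known values:
  E[X_{t+1} | ...] = (0.137) * (-5)
                   = -0.6850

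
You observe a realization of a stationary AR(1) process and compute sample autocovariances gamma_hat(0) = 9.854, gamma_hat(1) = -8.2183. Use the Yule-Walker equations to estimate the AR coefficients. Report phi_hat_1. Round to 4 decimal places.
\hat\phi_{1} = -0.8340

The Yule-Walker equations for an AR(p) process read, in matrix form,
  Gamma_p phi = r_p,   with   (Gamma_p)_{ij} = gamma(|i - j|),
                       (r_p)_i = gamma(i),   i,j = 1..p.
Substitute the sample gammas (Toeplitz matrix and right-hand side of size 1):
  Gamma_p = [[9.854]]
  r_p     = [-8.2183]
With p = 1 this is the single equation gamma(0) phi_1 = gamma(1):
  phi_hat_1 = gamma(1) / gamma(0) = -8.2183 / 9.854 = -0.8340.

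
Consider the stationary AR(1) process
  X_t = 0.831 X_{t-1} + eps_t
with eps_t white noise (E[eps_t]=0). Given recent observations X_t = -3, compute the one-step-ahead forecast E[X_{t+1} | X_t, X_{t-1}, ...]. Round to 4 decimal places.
E[X_{t+1} \mid \mathcal F_t] = -2.4930

For an AR(p) model X_t = c + sum_i phi_i X_{t-i} + eps_t, the
one-step-ahead conditional mean is
  E[X_{t+1} | X_t, ...] = c + sum_i phi_i X_{t+1-i}.
Substitute known values:
  E[X_{t+1} | ...] = (0.831) * (-3)
                   = -2.4930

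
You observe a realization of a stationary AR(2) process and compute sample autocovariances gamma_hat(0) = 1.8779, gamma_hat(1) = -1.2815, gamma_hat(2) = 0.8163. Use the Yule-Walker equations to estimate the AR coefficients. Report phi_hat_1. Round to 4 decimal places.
\hat\phi_{1} = -0.7220

The Yule-Walker equations for an AR(p) process read, in matrix form,
  Gamma_p phi = r_p,   with   (Gamma_p)_{ij} = gamma(|i - j|),
                       (r_p)_i = gamma(i),   i,j = 1..p.
Substitute the sample gammas (Toeplitz matrix and right-hand side of size 2):
  Gamma_p = [[1.8779, -1.2815], [-1.2815, 1.8779]]
  r_p     = [-1.2815, 0.8163]
Written out:
  1.8779 phi_1 - 1.2815 phi_2 = -1.2815
  -1.2815 phi_1 + 1.8779 phi_2 = 0.8163
Solve by Cramer's rule:
  det = gamma(0)^2 - gamma(1)^2 = (1.8779)^2 - (-1.2815)^2 = 3.52650841 - 1.64224225 = 1.88426616
  phi_hat_1 = [gamma(1) gamma(0) - gamma(1) gamma(2)] / det = [(-1.2815)(1.8779) - (-1.2815)(0.8163)] / 1.88426616 = -1.3604404 / 1.88426616 = -0.722
  phi_hat_2 = [gamma(0) gamma(2) - gamma(1)^2] / det = [(1.8779)(0.8163) - (-1.2815)^2] / 1.88426616 = -0.10931248 / 1.88426616 = -0.058
So phi_hat = [-0.7220, -0.0580].
Therefore phi_hat_1 = -0.7220.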